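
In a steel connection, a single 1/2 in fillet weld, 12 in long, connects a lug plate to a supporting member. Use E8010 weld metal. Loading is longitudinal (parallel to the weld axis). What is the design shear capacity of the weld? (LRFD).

φR_n ≈ 153 kips

E80XX → F_EXX = 80 ksi.
Effective throat t_e = 0.707 × 0.5 = 0.3535 in.
Total length L = 12 in; A_we = 0.3535 × 12 = 4.242 in².
F_nw = 0.6 F_EXX = 0.6 × 80 = 48 ksi.
φR_n = 0.75 × 48 × 4.242 = 152.7 kips.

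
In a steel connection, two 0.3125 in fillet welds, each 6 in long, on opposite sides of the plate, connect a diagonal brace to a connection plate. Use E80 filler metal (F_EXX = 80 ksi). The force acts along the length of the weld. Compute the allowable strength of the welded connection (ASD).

R_n/Ω ≈ 63.6 kips

Effective throat t_e = 0.707 × 0.3125 = 0.2209 in.
Total length L = 12 in; A_we = 0.2209 × 12 = 2.651 in².
F_nw = 0.6 F_EXX = 0.6 × 80 = 48 ksi.
R_n = 48 × 2.651 = 127.3 kips; R_n/Ω = 127.3/2.0 = 63.63 kips.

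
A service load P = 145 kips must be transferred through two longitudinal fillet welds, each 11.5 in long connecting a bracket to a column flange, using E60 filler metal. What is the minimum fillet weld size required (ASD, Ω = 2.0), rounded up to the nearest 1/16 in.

E60XX → F_EXX = 60 ksi.
Total weld length L = 23 in.
Required throat t_e = P × Ω / (0.6 F_EXX × L) = 145 × 2.0 / (0.6 × 60 × 23) = 0.3502 in.
Required leg w = t_e / 0.707 = 0.4954 in → use 1/2 in.

w = 1/2 in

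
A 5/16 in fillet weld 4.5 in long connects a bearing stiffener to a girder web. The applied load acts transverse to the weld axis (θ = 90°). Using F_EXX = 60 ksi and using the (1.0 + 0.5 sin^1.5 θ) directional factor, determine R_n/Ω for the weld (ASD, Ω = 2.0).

t_e = 0.707 × 0.3125 = 0.2209 in; A_we = 0.2209 × 4.5 = 0.9942 in².
Directional factor: 1.0 + 0.5 sin^1.5(90°) = 1.5.
F_nw = 0.6 × 60 × 1.5 = 54 ksi.
R_n/Ω = (54 × 0.9942) / 2.0 = 26.84 kip.

R_n/Ω ≈ 26.8 kip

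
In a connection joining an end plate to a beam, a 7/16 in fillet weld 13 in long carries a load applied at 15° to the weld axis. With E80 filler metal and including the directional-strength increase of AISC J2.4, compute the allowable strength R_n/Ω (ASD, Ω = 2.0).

R_n/Ω ≈ 103 kip

E80XX → F_EXX = 80 ksi.
t_e = 0.707 × 0.4375 = 0.3093 in; A_we = 0.3093 × 13 = 4.021 in².
Directional factor: 1.0 + 0.5 sin^1.5(15°) = 1.066.
F_nw = 0.6 × 80 × 1.066 = 51.16 ksi.
R_n/Ω = (51.16 × 4.021) / 2.0 = 102.9 kip.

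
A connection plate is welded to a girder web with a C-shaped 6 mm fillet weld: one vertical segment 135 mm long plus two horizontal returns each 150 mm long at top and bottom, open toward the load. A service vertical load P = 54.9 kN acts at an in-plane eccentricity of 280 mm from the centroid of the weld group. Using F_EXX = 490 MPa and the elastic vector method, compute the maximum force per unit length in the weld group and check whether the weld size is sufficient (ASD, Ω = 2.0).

Total weld length L_w = 435 mm. Treat welds as unit-width lines.
Centroid: x̄ = 2×150×75 / 435 = 51.72 mm from the vertical weld.
Polar moment about centroid: J = I_x + I_y = [135³/12 + 2×150×67.5²] + [135×51.72² + 2(150³/12 + 150×23.28²)] = 2658000 mm³.
Direct shear f_v = P/L_w = 54.9×10³ / 435 = 126.2 N/mm (vertical).
Torsion M = P·e = 54.9×10³ × 280 = 15372000 N·mm.
Critical point at (x, y) = (98.28, 67.5) from centroid. f_tx = M·y/J = 390.4 N/mm; f_ty = M·x/J = 568.3 N/mm.
Resultant f_max = √[f_tx² + (f_v + f_ty)²] = √[390.4² + (126.2 + 568.3)²] = 796.7 N/mm.
Capacity per unit length: r_n/Ω = (1/2.0) × 0.6 × 490 × (0.707 × 6) = 623.6 N/mm.
796.7 > 623.6 → NOT adequate.

f_max ≈ 797 N/mm; NOT adequate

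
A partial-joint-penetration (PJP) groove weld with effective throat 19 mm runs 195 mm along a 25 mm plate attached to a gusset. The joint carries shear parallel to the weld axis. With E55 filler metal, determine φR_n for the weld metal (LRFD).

E55XX → F_EXX = 550 MPa.
Effective throat (given) t_e = 19 mm.
A_we = 19 × 195 = 3705 mm².
F_nw = 0.6 F_EXX = 330 MPa.
φR_n = 0.75 × 330 × 3705 × 10⁻³ = 917 kN.

φR_n ≈ 917 kN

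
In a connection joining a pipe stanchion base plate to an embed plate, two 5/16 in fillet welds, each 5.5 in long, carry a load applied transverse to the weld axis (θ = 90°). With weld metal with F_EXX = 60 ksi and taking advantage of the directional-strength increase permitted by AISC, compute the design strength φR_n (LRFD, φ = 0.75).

φR_n ≈ 98.4 kip

t_e = 0.707 × 0.3125 = 0.2209 in; A_we = 0.2209 × 11 = 2.43 in².
Directional factor: 1.0 + 0.5 sin^1.5(90°) = 1.5.
F_nw = 0.6 × 60 × 1.5 = 54 ksi.
φR_n = 0.75 × 54 × 2.43 = 98.43 kip.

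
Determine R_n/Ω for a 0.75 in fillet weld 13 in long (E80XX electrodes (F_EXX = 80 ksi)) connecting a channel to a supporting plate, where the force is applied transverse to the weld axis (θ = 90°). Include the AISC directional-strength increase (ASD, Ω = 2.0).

t_e = 0.707 × 0.75 = 0.5302 in; A_we = 0.5302 × 13 = 6.893 in².
Directional factor: 1.0 + 0.5 sin^1.5(90°) = 1.5.
F_nw = 0.6 × 80 × 1.5 = 72 ksi.
R_n/Ω = (72 × 6.893) / 2.0 = 248.2 kips.

R_n/Ω ≈ 248 kips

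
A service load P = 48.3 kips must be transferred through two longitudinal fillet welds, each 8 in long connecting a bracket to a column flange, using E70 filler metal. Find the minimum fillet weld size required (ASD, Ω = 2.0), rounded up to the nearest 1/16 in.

E70XX → F_EXX = 70 ksi.
Total weld length L = 16 in.
Required throat t_e = P × Ω / (0.6 F_EXX × L) = 48.3 × 2.0 / (0.6 × 70 × 16) = 0.1437 in.
Required leg w = t_e / 0.707 = 0.2033 in → use 1/4 in.

w = 1/4 in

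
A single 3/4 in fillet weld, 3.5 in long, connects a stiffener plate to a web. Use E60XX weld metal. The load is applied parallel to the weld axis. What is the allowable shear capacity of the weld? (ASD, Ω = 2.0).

E60XX → F_EXX = 60 ksi.
Effective throat t_e = 0.707 × 0.75 = 0.5302 in.
Total length L = 3.5 in; A_we = 0.5302 × 3.5 = 1.856 in².
F_nw = 0.6 F_EXX = 0.6 × 60 = 36 ksi.
R_n = 36 × 1.856 = 66.81 kips; R_n/Ω = 66.81/2.0 = 33.41 kips.

R_n/Ω ≈ 33.4 kips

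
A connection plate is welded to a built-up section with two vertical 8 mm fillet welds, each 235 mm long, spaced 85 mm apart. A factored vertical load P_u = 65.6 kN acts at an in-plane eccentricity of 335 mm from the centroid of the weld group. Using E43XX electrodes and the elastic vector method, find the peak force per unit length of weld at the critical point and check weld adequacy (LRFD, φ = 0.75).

f_max ≈ 968 N/mm; adequate

E43XX → F_EXX = 430 MPa.
Total weld length L_w = 470 mm. Treat welds as unit-width lines.
Polar moment about centroid: J = 2[d³/12 + d(b/2)²] = 2[235³/12 + 235×42.5²] = 3012000 mm³.
Direct shear f_v = P/L_w = 65.6×10³ / 470 = 139.6 N/mm (vertical).
Torsion M = P·e = 65.6×10³ × 335 = 21976000 N·mm.
Critical point at (x, y) = (42.5, 117.5) from centroid. f_tx = M·y/J = 857.3 N/mm; f_ty = M·x/J = 310.1 N/mm.
Resultant f_max = √[f_tx² + (f_v + f_ty)²] = √[857.3² + (139.6 + 310.1)²] = 968.1 N/mm.
Capacity per unit length: φr_n = 0.75 × 0.6 × 430 × (0.707 × 8) = 1094 N/mm.
968.1 ≤ 1094 → adequate.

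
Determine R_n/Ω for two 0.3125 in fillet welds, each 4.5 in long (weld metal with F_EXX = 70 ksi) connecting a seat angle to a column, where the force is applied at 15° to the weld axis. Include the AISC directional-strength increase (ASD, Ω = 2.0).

t_e = 0.707 × 0.3125 = 0.2209 in; A_we = 0.2209 × 9 = 1.988 in².
Directional factor: 1.0 + 0.5 sin^1.5(15°) = 1.066.
F_nw = 0.6 × 70 × 1.066 = 44.77 ksi.
R_n/Ω = (44.77 × 1.988) / 2.0 = 44.51 kips.

R_n/Ω ≈ 44.5 kips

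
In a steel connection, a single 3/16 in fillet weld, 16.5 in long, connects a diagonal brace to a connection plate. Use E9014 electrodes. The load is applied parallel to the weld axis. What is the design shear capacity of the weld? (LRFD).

E90XX → F_EXX = 90 ksi.
Effective throat t_e = 0.707 × 0.1875 = 0.1326 in.
Total length L = 16.5 in; A_we = 0.1326 × 16.5 = 2.187 in².
F_nw = 0.6 F_EXX = 0.6 × 90 = 54 ksi.
φR_n = 0.75 × 54 × 2.187 = 88.58 kips.

φR_n ≈ 88.6 kips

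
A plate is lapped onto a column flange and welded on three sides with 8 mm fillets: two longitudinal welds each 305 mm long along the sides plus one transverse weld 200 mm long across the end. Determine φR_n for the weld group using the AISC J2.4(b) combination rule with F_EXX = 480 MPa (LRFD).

φR_n ≈ 1000 kN

t_e = 0.707 × 8 = 5.656 mm.
R_nwl = 0.6 × 480 × 5.656 × 610 × 10⁻³ = 993.6 kN (longitudinal, 2 welds).
R_nwt = 0.6 × 480 × 5.656 × 200 × 10⁻³ = 325.8 kN (transverse, base value).
(i) R_nwl + R_nwt = 1319 kN; (ii) 0.85 R_nwl + 1.5 R_nwt = 1333 kN.
R_n = max = 1333 kN [governs: (ii)]; φR_n = 1000 kN.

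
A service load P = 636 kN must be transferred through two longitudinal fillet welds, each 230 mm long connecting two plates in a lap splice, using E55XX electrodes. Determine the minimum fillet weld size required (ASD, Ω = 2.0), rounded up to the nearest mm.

E55XX → F_EXX = 550 MPa.
Total weld length L = 460 mm.
Required throat t_e = P × Ω / (0.6 F_EXX × L) = 636 × 2.0 / (0.6 × 550 × 460 × 10⁻³) = 8.379 mm.
Required leg w = t_e / 0.707 = 11.85 mm → use 12 mm.

w = 12 mm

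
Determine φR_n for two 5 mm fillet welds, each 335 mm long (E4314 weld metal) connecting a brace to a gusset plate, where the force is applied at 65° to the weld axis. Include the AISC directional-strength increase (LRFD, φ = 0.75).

E43XX → F_EXX = 430 MPa.
t_e = 0.707 × 5 = 3.535 mm; A_we = 3.535 × 670 = 2368 mm².
Directional factor: 1.0 + 0.5 sin^1.5(65°) = 1.431.
F_nw = 0.6 × 430 × 1.431 = 369.3 MPa.
φR_n = 0.75 × 369.3 × 2368 × 10⁻³ = 656 kN.

φR_n ≈ 656 kN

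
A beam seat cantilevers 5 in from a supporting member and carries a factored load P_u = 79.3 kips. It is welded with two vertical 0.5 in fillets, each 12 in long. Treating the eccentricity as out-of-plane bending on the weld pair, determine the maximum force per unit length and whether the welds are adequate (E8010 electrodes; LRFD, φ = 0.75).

E80XX → F_EXX = 80 ksi.
L_w = 2 × 12 = 24 in; section modulus (unit throat) S = 2 × L²/6 = 48 in².
Direct shear f_v = P/L_w = 79.3/24 = 3.304 kip/in.
Moment M = P × e = 79.3 × 5 = 396.5 kip·in; bending f_b = M/S = 8.26 kip/in.
f_max = √(f_v² + f_b²) = √(3.304² + 8.26²) = 8.897 kip/in.
φr_n = 0.75 × 0.6 × 80 × (0.707 × 0.5) = 12.73 kip/in → adequate.

f_max ≈ 8.9 kip/in; adequate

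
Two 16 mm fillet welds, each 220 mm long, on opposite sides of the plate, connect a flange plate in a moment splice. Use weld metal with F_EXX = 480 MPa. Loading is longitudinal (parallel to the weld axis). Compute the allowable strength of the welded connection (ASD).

Effective throat t_e = 0.707 × 16 = 11.31 mm.
Total length L = 440 mm; A_we = 11.31 × 440 = 4977 mm².
F_nw = 0.6 F_EXX = 0.6 × 480 = 288 MPa.
R_n = 288 × 4977 × 10⁻³ = 1433 kN; R_n/Ω = 1433/2.0 = 716.7 kN.

R_n/Ω ≈ 717 kN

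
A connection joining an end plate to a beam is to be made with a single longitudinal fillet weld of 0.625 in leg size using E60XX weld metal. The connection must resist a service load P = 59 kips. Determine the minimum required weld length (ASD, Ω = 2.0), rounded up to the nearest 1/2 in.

L = 7.5 in

E60XX → F_EXX = 60 ksi.
Throat t_e = 0.707 × 0.625 = 0.4419 in.
r_n/Ω = (0.6 × 60 × 0.4419) / 2.0 = 7.954 kip/in.
L_req = P / (r_n/Ω) = 59 / 7.954 = 7.418 in total.
Round up → use L = 7.5 in.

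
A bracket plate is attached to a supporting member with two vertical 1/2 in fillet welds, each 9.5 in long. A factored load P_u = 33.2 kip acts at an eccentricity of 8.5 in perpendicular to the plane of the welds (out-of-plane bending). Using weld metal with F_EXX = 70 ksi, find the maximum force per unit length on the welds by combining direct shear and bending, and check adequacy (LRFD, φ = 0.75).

f_max ≈ 9.54 kip/in; adequate

L_w = 2 × 9.5 = 19 in; section modulus (unit throat) S = 2 × L²/6 = 30.08 in².
Direct shear f_v = P/L_w = 33.2/19 = 1.747 kip/in.
Moment M = P × e = 33.2 × 8.5 = 282.2 kip·in; bending f_b = M/S = 9.381 kip/in.
f_max = √(f_v² + f_b²) = √(1.747² + 9.381²) = 9.542 kip/in.
φr_n = 0.75 × 0.6 × 70 × (0.707 × 0.5) = 11.14 kip/in → adequate.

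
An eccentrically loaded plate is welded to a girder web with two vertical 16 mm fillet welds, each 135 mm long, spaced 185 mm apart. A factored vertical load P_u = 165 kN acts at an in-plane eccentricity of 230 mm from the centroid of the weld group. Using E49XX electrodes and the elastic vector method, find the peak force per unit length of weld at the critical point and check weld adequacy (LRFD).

E49XX → F_EXX = 490 MPa.
Total weld length L_w = 270 mm. Treat welds as unit-width lines.
Polar moment about centroid: J = 2[d³/12 + d(b/2)²] = 2[135³/12 + 135×92.5²] = 2720000 mm³.
Direct shear f_v = P/L_w = 165×10³ / 270 = 611.1 N/mm (vertical).
Torsion M = P·e = 165×10³ × 230 = 37950000 N·mm.
Critical point at (x, y) = (92.5, 67.5) from centroid. f_tx = M·y/J = 941.7 N/mm; f_ty = M·x/J = 1290 N/mm.
Resultant f_max = √[f_tx² + (f_v + f_ty)²] = √[941.7² + (611.1 + 1290)²] = 2122 N/mm.
Capacity per unit length: φr_n = 0.75 × 0.6 × 490 × (0.707 × 16) = 2494 N/mm.
2122 ≤ 2494 → adequate.

f_max ≈ 2120 N/mm; adequate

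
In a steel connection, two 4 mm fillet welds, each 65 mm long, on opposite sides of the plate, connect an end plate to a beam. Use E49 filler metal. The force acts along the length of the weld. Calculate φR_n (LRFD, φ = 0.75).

E49XX → F_EXX = 490 MPa.
Effective throat t_e = 0.707 × 4 = 2.828 mm.
Total length L = 130 mm; A_we = 2.828 × 130 = 367.6 mm².
F_nw = 0.6 F_EXX = 0.6 × 490 = 294 MPa.
φR_n = 0.75 × 294 × 367.6 × 10⁻³ = 81.06 kN.

φR_n ≈ 81.1 kN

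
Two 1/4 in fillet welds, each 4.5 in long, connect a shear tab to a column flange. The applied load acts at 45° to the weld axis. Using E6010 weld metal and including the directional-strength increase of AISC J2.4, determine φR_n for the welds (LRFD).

E60XX → F_EXX = 60 ksi.
t_e = 0.707 × 0.25 = 0.1767 in; A_we = 0.1767 × 9 = 1.591 in².
Directional factor: 1.0 + 0.5 sin^1.5(45°) = 1.297.
F_nw = 0.6 × 60 × 1.297 = 46.7 ksi.
φR_n = 0.75 × 46.7 × 1.591 = 55.72 kips.

φR_n ≈ 55.7 kips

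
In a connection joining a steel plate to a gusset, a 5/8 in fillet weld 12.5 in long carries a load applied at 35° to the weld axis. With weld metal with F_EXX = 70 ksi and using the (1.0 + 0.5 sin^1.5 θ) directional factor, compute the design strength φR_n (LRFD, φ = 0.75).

φR_n ≈ 212 kip

t_e = 0.707 × 0.625 = 0.4419 in; A_we = 0.4419 × 12.5 = 5.523 in².
Directional factor: 1.0 + 0.5 sin^1.5(35°) = 1.217.
F_nw = 0.6 × 70 × 1.217 = 51.12 ksi.
φR_n = 0.75 × 51.12 × 5.523 = 211.8 kip.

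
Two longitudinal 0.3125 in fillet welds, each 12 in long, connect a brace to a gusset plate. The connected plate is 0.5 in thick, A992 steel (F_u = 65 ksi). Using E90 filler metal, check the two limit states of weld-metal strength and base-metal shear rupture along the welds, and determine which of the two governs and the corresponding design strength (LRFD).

φR_n ≈ 215 kips (weld metal governs)

E90XX → F_EXX = 90 ksi.
t_e = 0.707 × 0.3125 = 0.2209 in; L = 24 in.
Weld metal: φR_n = 0.75 × 0.6 × 90 × 0.2209 × 24 = 214.8 kips.
Base metal (shear rupture): φR_n = 0.75 × 0.6 × 65 × 0.5 × 24 = 351 kips.
Governing: weld metal.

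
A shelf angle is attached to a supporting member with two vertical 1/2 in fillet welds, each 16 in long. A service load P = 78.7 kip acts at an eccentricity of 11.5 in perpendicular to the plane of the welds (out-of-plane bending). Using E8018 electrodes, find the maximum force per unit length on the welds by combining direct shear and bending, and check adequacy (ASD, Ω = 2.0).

E80XX → F_EXX = 80 ksi.
L_w = 2 × 16 = 32 in; section modulus (unit throat) S = 2 × L²/6 = 85.33 in².
Direct shear f_v = P/L_w = 78.7/32 = 2.459 kip/in.
Moment M = P × e = 78.7 × 11.5 = 905.05 kip·in; bending f_b = M/S = 10.61 kip/in.
f_max = √(f_v² + f_b²) = √(2.459² + 10.61²) = 10.89 kip/in.
r_n/Ω = (1/2.0) × 0.6 × 80 × (0.707 × 0.5) = 8.484 kip/in → NOT adequate.

f_max ≈ 10.9 kip/in; NOT adequate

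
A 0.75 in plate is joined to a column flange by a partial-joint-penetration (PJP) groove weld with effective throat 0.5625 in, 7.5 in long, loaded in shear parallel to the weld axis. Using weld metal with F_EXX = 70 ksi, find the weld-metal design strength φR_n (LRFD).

Effective throat (given) t_e = 0.5625 in.
A_we = 0.5625 × 7.5 = 4.219 in².
F_nw = 0.6 F_EXX = 42 ksi.
φR_n = 0.75 × 42 × 4.219 = 132.9 kip.

φR_n ≈ 133 kip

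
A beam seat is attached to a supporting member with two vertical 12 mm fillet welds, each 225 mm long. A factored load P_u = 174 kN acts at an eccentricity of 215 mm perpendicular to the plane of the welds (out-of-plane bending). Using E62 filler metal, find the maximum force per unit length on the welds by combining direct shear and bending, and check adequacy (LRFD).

f_max ≈ 2250 N/mm; adequate

E62XX → F_EXX = 620 MPa.
L_w = 2 × 225 = 450 mm; section modulus (unit throat) S = 2 × L²/6 = 16880 mm².
Direct shear f_v = P/L_w = 174×10³/450 = 386.7 N/mm.
Moment M = P × e = 174×10³ × 215 = 37410000 N·mm; bending f_b = M/S = 2217 N/mm.
f_max = √(f_v² + f_b²) = √(386.7² + 2217²) = 2250 N/mm.
φr_n = 0.75 × 0.6 × 620 × (0.707 × 12) = 2367 N/mm → adequate.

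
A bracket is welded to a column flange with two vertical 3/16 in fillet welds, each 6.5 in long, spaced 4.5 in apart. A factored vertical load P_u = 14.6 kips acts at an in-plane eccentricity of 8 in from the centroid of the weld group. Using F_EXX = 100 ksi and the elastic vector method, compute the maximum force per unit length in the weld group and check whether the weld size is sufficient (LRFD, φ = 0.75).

f_max ≈ 4.87 kip/in; adequate

Total weld length L_w = 13 in. Treat welds as unit-width lines.
Polar moment about centroid: J = 2[d³/12 + d(b/2)²] = 2[6.5³/12 + 6.5×2.25²] = 111.6 in³.
Direct shear f_v = P/L_w = 14.6 / 13 = 1.123 kip/in (vertical).
Torsion M = P·e = 14.6 × 8 = 116.8 kip·in.
Critical point at (x, y) = (2.25, 3.25) from centroid. f_tx = M·y/J = 3.402 kip/in; f_ty = M·x/J = 2.355 kip/in.
Resultant f_max = √[f_tx² + (f_v + f_ty)²] = √[3.402² + (1.123 + 2.355)²] = 4.865 kip/in.
Capacity per unit length: φr_n = 0.75 × 0.6 × 100 × (0.707 × 0.1875) = 5.965 kip/in.
4.865 ≤ 5.965 → adequate.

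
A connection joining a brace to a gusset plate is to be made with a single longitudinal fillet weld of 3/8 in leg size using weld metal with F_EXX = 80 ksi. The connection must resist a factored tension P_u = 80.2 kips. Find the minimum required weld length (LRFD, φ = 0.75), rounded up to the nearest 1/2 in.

L = 8.5 in

Throat t_e = 0.707 × 0.375 = 0.2651 in.
φr_n = 0.75 × 0.6 × 80 × 0.2651 = 9.544 kips/in.
L_req = P_u / φr_n = 80.2 / 9.544 = 8.403 in total.
Round up → use L = 8.5 in.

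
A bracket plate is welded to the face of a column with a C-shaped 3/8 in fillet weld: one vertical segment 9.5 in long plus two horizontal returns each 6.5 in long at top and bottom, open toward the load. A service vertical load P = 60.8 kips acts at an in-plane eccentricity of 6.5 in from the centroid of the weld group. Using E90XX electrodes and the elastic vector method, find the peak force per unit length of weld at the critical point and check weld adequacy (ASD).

E90XX → F_EXX = 90 ksi.
Total weld length L_w = 22.5 in. Treat welds as unit-width lines.
Centroid: x̄ = 2×6.5×3.25 / 22.5 = 1.878 in from the vertical weld.
Polar moment about centroid: J = I_x + I_y = [9.5³/12 + 2×6.5×4.75²] + [9.5×1.878² + 2(6.5³/12 + 6.5×1.372²)] = 468.5 in³.
Direct shear f_v = P/L_w = 60.8 / 22.5 = 2.702 kip/in (vertical).
Torsion M = P·e = 60.8 × 6.5 = 395.2 kip·in.
Critical point at (x, y) = (4.622, 4.75) from centroid. f_tx = M·y/J = 4.007 kip/in; f_ty = M·x/J = 3.899 kip/in.
Resultant f_max = √[f_tx² + (f_v + f_ty)²] = √[4.007² + (2.702 + 3.899)²] = 7.722 kip/in.
Capacity per unit length: r_n/Ω = (1/2.0) × 0.6 × 90 × (0.707 × 0.375) = 7.158 kip/in.
7.722 > 7.158 → NOT adequate.

f_max ≈ 7.72 kip/in; NOT adequate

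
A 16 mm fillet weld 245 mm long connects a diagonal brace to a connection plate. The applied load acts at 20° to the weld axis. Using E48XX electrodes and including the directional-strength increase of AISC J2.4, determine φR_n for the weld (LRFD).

φR_n ≈ 659 kN

E48XX → F_EXX = 480 MPa.
t_e = 0.707 × 16 = 11.31 mm; A_we = 11.31 × 245 = 2771 mm².
Directional factor: 1.0 + 0.5 sin^1.5(20°) = 1.1.
F_nw = 0.6 × 480 × 1.1 = 316.8 MPa.
φR_n = 0.75 × 316.8 × 2771 × 10⁻³ = 658.5 kN.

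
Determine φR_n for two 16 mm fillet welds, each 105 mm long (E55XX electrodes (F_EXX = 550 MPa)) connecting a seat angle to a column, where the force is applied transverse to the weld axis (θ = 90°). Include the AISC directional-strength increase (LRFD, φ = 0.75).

φR_n ≈ 882 kN

t_e = 0.707 × 16 = 11.31 mm; A_we = 11.31 × 210 = 2376 mm².
Directional factor: 1.0 + 0.5 sin^1.5(90°) = 1.5.
F_nw = 0.6 × 550 × 1.5 = 495 MPa.
φR_n = 0.75 × 495 × 2376 × 10⁻³ = 881.9 kN.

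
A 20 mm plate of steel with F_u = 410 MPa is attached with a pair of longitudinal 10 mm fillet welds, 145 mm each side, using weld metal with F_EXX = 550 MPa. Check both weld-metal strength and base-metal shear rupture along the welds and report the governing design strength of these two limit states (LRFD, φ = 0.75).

φR_n ≈ 507 kN (weld metal governs)

t_e = 0.707 × 10 = 7.07 mm; L = 290 mm.
Weld metal: φR_n = 0.75 × 0.6 × 550 × 7.07 × 290 × 10⁻³ = 507.4 kN.
Base metal (shear rupture): φR_n = 0.75 × 0.6 × 410 × 20 × 290 × 10⁻³ = 1070 kN.
Governing: weld metal.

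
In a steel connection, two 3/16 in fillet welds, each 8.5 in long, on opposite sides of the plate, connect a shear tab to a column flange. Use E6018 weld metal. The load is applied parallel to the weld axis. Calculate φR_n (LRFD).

E60XX → F_EXX = 60 ksi.
Effective throat t_e = 0.707 × 0.1875 = 0.1326 in.
Total length L = 17 in; A_we = 0.1326 × 17 = 2.254 in².
F_nw = 0.6 F_EXX = 0.6 × 60 = 36 ksi.
φR_n = 0.75 × 36 × 2.254 = 60.85 kips.

φR_n ≈ 60.8 kips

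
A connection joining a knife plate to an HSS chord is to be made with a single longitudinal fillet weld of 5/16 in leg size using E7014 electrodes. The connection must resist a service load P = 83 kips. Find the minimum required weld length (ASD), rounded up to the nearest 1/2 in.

E70XX → F_EXX = 70 ksi.
Throat t_e = 0.707 × 0.3125 = 0.2209 in.
r_n/Ω = (0.6 × 70 × 0.2209) / 2.0 = 4.64 kip/in.
L_req = P / (r_n/Ω) = 83 / 4.64 = 17.89 in total.
Round up → use L = 18 in.

L = 18 in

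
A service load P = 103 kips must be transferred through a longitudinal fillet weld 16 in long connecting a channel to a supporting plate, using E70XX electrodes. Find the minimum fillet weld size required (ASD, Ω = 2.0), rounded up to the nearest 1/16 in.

E70XX → F_EXX = 70 ksi.
Total weld length L = 16 in.
Required throat t_e = P × Ω / (0.6 F_EXX × L) = 103 × 2.0 / (0.6 × 70 × 16) = 0.3065 in.
Required leg w = t_e / 0.707 = 0.4336 in → use 7/16 in.

w = 7/16 in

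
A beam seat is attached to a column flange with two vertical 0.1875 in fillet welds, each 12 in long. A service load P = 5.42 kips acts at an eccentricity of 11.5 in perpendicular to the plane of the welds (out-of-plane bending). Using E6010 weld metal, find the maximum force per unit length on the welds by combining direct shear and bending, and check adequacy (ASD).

f_max ≈ 1.32 kip/in; adequate

E60XX → F_EXX = 60 ksi.
L_w = 2 × 12 = 24 in; section modulus (unit throat) S = 2 × L²/6 = 48 in².
Direct shear f_v = P/L_w = 5.42/24 = 0.2258 kip/in.
Moment M = P × e = 5.42 × 11.5 = 62.33 kip·in; bending f_b = M/S = 1.299 kip/in.
f_max = √(f_v² + f_b²) = √(0.2258² + 1.299²) = 1.318 kip/in.
r_n/Ω = (1/2.0) × 0.6 × 60 × (0.707 × 0.1875) = 2.386 kip/in → adequate.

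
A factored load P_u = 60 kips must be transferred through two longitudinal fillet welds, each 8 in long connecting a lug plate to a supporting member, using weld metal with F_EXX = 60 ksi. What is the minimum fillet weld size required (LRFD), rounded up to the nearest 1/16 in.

w = 1/4 in

Total weld length L = 16 in.
Required throat t_e = P_u / (φ × 0.6 F_EXX × L) = 60 / (0.75 × 0.6 × 60 × 16) = 0.1389 in.
Required leg w = t_e / 0.707 = 0.1964 in → use 1/4 in.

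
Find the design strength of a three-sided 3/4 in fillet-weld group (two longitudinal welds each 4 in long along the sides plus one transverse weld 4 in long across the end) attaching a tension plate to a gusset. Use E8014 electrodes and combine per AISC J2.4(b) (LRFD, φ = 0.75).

φR_n ≈ 244 kips

E80XX → F_EXX = 80 ksi.
t_e = 0.707 × 0.75 = 0.5302 in.
R_nwl = 0.6 × 80 × 0.5302 × 8 = 203.6 kips (longitudinal, 2 welds).
R_nwt = 0.6 × 80 × 0.5302 × 4 = 101.8 kips (transverse, base value).
(i) R_nwl + R_nwt = 305.4 kips; (ii) 0.85 R_nwl + 1.5 R_nwt = 325.8 kips.
R_n = max = 325.8 kips [governs: (ii)]; φR_n = 244.3 kips.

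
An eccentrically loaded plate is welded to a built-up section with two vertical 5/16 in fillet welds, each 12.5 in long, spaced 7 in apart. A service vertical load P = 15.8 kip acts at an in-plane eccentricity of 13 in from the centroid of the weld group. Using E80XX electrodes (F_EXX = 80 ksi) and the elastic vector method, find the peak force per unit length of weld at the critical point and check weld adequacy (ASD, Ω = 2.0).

Total weld length L_w = 25 in. Treat welds as unit-width lines.
Polar moment about centroid: J = 2[d³/12 + d(b/2)²] = 2[12.5³/12 + 12.5×3.5²] = 631.8 in³.
Direct shear f_v = P/L_w = 15.8 / 25 = 0.632 kip/in (vertical).
Torsion M = P·e = 15.8 × 13 = 205.4 kip·in.
Critical point at (x, y) = (3.5, 6.25) from centroid. f_tx = M·y/J = 2.032 kip/in; f_ty = M·x/J = 1.138 kip/in.
Resultant f_max = √[f_tx² + (f_v + f_ty)²] = √[2.032² + (0.632 + 1.138)²] = 2.695 kip/in.
Capacity per unit length: r_n/Ω = (1/2.0) × 0.6 × 80 × (0.707 × 0.3125) = 5.302 kip/in.
2.695 ≤ 5.302 → adequate.

f_max ≈ 2.69 kip/in; adequate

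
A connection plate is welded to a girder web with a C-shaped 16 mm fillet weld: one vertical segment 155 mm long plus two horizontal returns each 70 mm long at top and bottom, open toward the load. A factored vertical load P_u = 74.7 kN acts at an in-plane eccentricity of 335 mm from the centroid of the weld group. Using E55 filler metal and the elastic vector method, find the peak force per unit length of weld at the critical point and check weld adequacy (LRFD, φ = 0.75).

f_max ≈ 1970 N/mm; adequate

E55XX → F_EXX = 550 MPa.
Total weld length L_w = 295 mm. Treat welds as unit-width lines.
Centroid: x̄ = 2×70×35 / 295 = 16.61 mm from the vertical weld.
Polar moment about centroid: J = I_x + I_y = [155³/12 + 2×70×77.5²] + [155×16.61² + 2(70³/12 + 70×18.39²)] = 1298000 mm³.
Direct shear f_v = P/L_w = 74.7×10³ / 295 = 253.2 N/mm (vertical).
Torsion M = P·e = 74.7×10³ × 335 = 25024000 N·mm.
Critical point at (x, y) = (53.39, 77.5) from centroid. f_tx = M·y/J = 1494 N/mm; f_ty = M·x/J = 1029 N/mm.
Resultant f_max = √[f_tx² + (f_v + f_ty)²] = √[1494² + (253.2 + 1029)²] = 1968 N/mm.
Capacity per unit length: φr_n = 0.75 × 0.6 × 550 × (0.707 × 16) = 2800 N/mm.
1968 ≤ 2800 → adequate.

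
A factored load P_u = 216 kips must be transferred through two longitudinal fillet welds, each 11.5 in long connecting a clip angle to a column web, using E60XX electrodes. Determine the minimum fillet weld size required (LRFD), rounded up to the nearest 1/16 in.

E60XX → F_EXX = 60 ksi.
Total weld length L = 23 in.
Required throat t_e = P_u / (φ × 0.6 F_EXX × L) = 216 / (0.75 × 0.6 × 60 × 23) = 0.3478 in.
Required leg w = t_e / 0.707 = 0.492 in → use 1/2 in.

w = 1/2 in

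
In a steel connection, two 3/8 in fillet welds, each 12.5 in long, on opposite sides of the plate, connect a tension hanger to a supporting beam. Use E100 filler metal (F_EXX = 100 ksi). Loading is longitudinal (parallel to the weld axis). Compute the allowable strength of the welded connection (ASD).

Effective throat t_e = 0.707 × 0.375 = 0.2651 in.
Total length L = 25 in; A_we = 0.2651 × 25 = 6.628 in².
F_nw = 0.6 F_EXX = 0.6 × 100 = 60 ksi.
R_n = 60 × 6.628 = 397.7 kip; R_n/Ω = 397.7/2.0 = 198.8 kip.

R_n/Ω ≈ 199 kip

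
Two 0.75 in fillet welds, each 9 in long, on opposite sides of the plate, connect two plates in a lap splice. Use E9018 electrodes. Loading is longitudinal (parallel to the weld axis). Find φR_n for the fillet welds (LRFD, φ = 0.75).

φR_n ≈ 387 kip

E90XX → F_EXX = 90 ksi.
Effective throat t_e = 0.707 × 0.75 = 0.5302 in.
Total length L = 18 in; A_we = 0.5302 × 18 = 9.544 in².
F_nw = 0.6 F_EXX = 0.6 × 90 = 54 ksi.
φR_n = 0.75 × 54 × 9.544 = 386.6 kip.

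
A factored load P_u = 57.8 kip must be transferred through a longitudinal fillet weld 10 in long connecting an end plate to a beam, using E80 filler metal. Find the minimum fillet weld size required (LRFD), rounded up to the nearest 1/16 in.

E80XX → F_EXX = 80 ksi.
Total weld length L = 10 in.
Required throat t_e = P_u / (φ × 0.6 F_EXX × L) = 57.8 / (0.75 × 0.6 × 80 × 10) = 0.1606 in.
Required leg w = t_e / 0.707 = 0.2271 in → use 1/4 in.

w = 1/4 in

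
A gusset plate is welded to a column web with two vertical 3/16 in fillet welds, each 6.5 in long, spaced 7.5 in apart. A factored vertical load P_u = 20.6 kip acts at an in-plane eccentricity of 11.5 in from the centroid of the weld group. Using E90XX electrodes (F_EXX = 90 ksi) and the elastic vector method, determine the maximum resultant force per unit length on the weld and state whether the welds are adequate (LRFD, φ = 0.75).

f_max ≈ 6.42 kip/in; NOT adequate

Total weld length L_w = 13 in. Treat welds as unit-width lines.
Polar moment about centroid: J = 2[d³/12 + d(b/2)²] = 2[6.5³/12 + 6.5×3.75²] = 228.6 in³.
Direct shear f_v = P/L_w = 20.6 / 13 = 1.585 kip/in (vertical).
Torsion M = P·e = 20.6 × 11.5 = 236.9 kip·in.
Critical point at (x, y) = (3.75, 3.25) from centroid. f_tx = M·y/J = 3.368 kip/in; f_ty = M·x/J = 3.886 kip/in.
Resultant f_max = √[f_tx² + (f_v + f_ty)²] = √[3.368² + (1.585 + 3.886)²] = 6.425 kip/in.
Capacity per unit length: φr_n = 0.75 × 0.6 × 90 × (0.707 × 0.1875) = 5.369 kip/in.
6.425 > 5.369 → NOT adequate.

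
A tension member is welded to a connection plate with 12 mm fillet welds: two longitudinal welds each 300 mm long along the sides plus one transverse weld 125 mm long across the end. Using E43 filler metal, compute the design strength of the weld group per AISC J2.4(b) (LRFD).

φR_n ≈ 1190 kN

E43XX → F_EXX = 430 MPa.
t_e = 0.707 × 12 = 8.484 mm.
R_nwl = 0.6 × 430 × 8.484 × 600 × 10⁻³ = 1313 kN (longitudinal, 2 welds).
R_nwt = 0.6 × 430 × 8.484 × 125 × 10⁻³ = 273.6 kN (transverse, base value).
(i) R_nwl + R_nwt = 1587 kN; (ii) 0.85 R_nwl + 1.5 R_nwt = 1527 kN.
R_n = max = 1587 kN [governs: (i)]; φR_n = 1190 kN.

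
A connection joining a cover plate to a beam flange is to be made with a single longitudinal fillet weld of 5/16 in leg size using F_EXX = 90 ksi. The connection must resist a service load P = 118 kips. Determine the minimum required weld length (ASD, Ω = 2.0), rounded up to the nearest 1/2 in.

L = 20 in

Throat t_e = 0.707 × 0.3125 = 0.2209 in.
r_n/Ω = (0.6 × 90 × 0.2209) / 2.0 = 5.965 kip/in.
L_req = P / (r_n/Ω) = 118 / 5.965 = 19.78 in total.
Round up → use L = 20 in.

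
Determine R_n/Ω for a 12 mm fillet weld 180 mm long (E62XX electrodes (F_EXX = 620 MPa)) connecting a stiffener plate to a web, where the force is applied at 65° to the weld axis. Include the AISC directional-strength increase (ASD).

R_n/Ω ≈ 407 kN

t_e = 0.707 × 12 = 8.484 mm; A_we = 8.484 × 180 = 1527 mm².
Directional factor: 1.0 + 0.5 sin^1.5(65°) = 1.431.
F_nw = 0.6 × 620 × 1.431 = 532.5 MPa.
R_n/Ω = (532.5 × 1527) / 2.0 × 10⁻³ = 406.6 kN.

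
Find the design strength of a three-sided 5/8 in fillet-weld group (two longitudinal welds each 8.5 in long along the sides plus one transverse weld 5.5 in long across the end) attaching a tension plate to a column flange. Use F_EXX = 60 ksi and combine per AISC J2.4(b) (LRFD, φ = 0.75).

φR_n ≈ 271 kips

t_e = 0.707 × 0.625 = 0.4419 in.
R_nwl = 0.6 × 60 × 0.4419 × 17 = 270.4 kips (longitudinal, 2 welds).
R_nwt = 0.6 × 60 × 0.4419 × 5.5 = 87.49 kips (transverse, base value).
(i) R_nwl + R_nwt = 357.9 kips; (ii) 0.85 R_nwl + 1.5 R_nwt = 361.1 kips.
R_n = max = 361.1 kips [governs: (ii)]; φR_n = 270.8 kips.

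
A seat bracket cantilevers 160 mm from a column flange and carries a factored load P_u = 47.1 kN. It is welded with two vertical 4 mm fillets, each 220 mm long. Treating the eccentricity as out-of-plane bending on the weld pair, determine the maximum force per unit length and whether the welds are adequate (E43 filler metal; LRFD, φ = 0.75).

f_max ≈ 479 N/mm; adequate

E43XX → F_EXX = 430 MPa.
L_w = 2 × 220 = 440 mm; section modulus (unit throat) S = 2 × L²/6 = 16130 mm².
Direct shear f_v = P/L_w = 47.1×10³/440 = 107 N/mm.
Moment M = P × e = 47.1×10³ × 160 = 7536000 N·mm; bending f_b = M/S = 467.1 N/mm.
f_max = √(f_v² + f_b²) = √(107² + 467.1²) = 479.2 N/mm.
φr_n = 0.75 × 0.6 × 430 × (0.707 × 4) = 547.2 N/mm → adequate.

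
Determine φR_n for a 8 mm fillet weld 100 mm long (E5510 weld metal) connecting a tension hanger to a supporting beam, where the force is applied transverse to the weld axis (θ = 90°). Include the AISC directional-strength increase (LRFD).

φR_n ≈ 210 kN

E55XX → F_EXX = 550 MPa.
t_e = 0.707 × 8 = 5.656 mm; A_we = 5.656 × 100 = 565.6 mm².
Directional factor: 1.0 + 0.5 sin^1.5(90°) = 1.5.
F_nw = 0.6 × 550 × 1.5 = 495 MPa.
φR_n = 0.75 × 495 × 565.6 × 10⁻³ = 210 kN.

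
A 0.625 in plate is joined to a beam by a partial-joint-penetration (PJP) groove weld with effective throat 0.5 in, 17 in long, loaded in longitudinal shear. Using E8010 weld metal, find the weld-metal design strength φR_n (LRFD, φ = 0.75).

E80XX → F_EXX = 80 ksi.
Effective throat (given) t_e = 0.5 in.
A_we = 0.5 × 17 = 8.5 in².
F_nw = 0.6 F_EXX = 48 ksi.
φR_n = 0.75 × 48 × 8.5 = 306 kips.

φR_n ≈ 306 kips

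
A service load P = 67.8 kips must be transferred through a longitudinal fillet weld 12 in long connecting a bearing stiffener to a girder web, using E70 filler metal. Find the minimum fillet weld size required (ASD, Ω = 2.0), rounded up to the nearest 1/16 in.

E70XX → F_EXX = 70 ksi.
Total weld length L = 12 in.
Required throat t_e = P × Ω / (0.6 F_EXX × L) = 67.8 × 2.0 / (0.6 × 70 × 12) = 0.269 in.
Required leg w = t_e / 0.707 = 0.3805 in → use 7/16 in.

w = 7/16 in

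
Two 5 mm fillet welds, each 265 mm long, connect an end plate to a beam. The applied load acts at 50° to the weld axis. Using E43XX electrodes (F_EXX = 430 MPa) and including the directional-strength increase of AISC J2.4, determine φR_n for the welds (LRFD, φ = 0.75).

t_e = 0.707 × 5 = 3.535 mm; A_we = 3.535 × 530 = 1874 mm².
Directional factor: 1.0 + 0.5 sin^1.5(50°) = 1.335.
F_nw = 0.6 × 430 × 1.335 = 344.5 MPa.
φR_n = 0.75 × 344.5 × 1874 × 10⁻³ = 484.1 kN.

φR_n ≈ 484 kN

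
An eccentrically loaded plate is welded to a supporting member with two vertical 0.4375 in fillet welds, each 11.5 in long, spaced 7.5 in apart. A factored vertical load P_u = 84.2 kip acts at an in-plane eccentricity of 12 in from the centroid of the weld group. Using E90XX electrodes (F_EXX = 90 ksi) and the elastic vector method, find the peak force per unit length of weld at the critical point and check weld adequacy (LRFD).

Total weld length L_w = 23 in. Treat welds as unit-width lines.
Polar moment about centroid: J = 2[d³/12 + d(b/2)²] = 2[11.5³/12 + 11.5×3.75²] = 576.9 in³.
Direct shear f_v = P/L_w = 84.2 / 23 = 3.661 kip/in (vertical).
Torsion M = P·e = 84.2 × 12 = 1010.4 kip·in.
Critical point at (x, y) = (3.75, 5.75) from centroid. f_tx = M·y/J = 10.07 kip/in; f_ty = M·x/J = 6.568 kip/in.
Resultant f_max = √[f_tx² + (f_v + f_ty)²] = √[10.07² + (3.661 + 6.568)²] = 14.35 kip/in.
Capacity per unit length: φr_n = 0.75 × 0.6 × 90 × (0.707 × 0.4375) = 12.53 kip/in.
14.35 > 12.53 → NOT adequate.

f_max ≈ 14.4 kip/in; NOT adequate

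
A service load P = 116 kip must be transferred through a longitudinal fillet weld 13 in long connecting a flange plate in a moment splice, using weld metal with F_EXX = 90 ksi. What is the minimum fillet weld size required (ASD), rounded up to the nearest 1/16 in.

Total weld length L = 13 in.
Required throat t_e = P × Ω / (0.6 F_EXX × L) = 116 × 2.0 / (0.6 × 90 × 13) = 0.3305 in.
Required leg w = t_e / 0.707 = 0.4674 in → use 1/2 in.

w = 1/2 in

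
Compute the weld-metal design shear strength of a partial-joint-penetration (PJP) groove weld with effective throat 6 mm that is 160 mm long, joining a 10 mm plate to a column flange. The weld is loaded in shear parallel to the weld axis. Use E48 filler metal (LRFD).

E48XX → F_EXX = 480 MPa.
Effective throat (given) t_e = 6 mm.
A_we = 6 × 160 = 960 mm².
F_nw = 0.6 F_EXX = 288 MPa.
φR_n = 0.75 × 288 × 960 × 10⁻³ = 207.4 kN.

φR_n ≈ 207 kN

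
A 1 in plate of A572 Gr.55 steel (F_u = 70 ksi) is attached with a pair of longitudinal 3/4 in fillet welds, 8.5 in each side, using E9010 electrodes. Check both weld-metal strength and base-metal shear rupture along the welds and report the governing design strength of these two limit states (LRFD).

E90XX → F_EXX = 90 ksi.
t_e = 0.707 × 0.75 = 0.5302 in; L = 17 in.
Weld metal: φR_n = 0.75 × 0.6 × 90 × 0.5302 × 17 = 365.1 kips.
Base metal (shear rupture): φR_n = 0.75 × 0.6 × 70 × 1 × 17 = 535.5 kips.
Governing: weld metal.

φR_n ≈ 365 kips (weld metal governs)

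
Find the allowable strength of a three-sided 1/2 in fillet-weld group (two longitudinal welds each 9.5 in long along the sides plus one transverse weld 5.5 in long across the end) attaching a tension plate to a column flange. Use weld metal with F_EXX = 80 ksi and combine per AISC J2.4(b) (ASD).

R_n/Ω ≈ 208 kips

t_e = 0.707 × 0.5 = 0.3535 in.
R_nwl = 0.6 × 80 × 0.3535 × 19 = 322.4 kips (longitudinal, 2 welds).
R_nwt = 0.6 × 80 × 0.3535 × 5.5 = 93.32 kips (transverse, base value).
(i) R_nwl + R_nwt = 415.7 kips; (ii) 0.85 R_nwl + 1.5 R_nwt = 414 kips.
R_n = max = 415.7 kips [governs: (i)]; R_n/Ω = 207.9 kips.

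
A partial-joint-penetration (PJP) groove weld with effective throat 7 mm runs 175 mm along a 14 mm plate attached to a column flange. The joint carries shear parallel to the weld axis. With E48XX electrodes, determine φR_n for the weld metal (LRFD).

φR_n ≈ 265 kN

E48XX → F_EXX = 480 MPa.
Effective throat (given) t_e = 7 mm.
A_we = 7 × 175 = 1225 mm².
F_nw = 0.6 F_EXX = 288 MPa.
φR_n = 0.75 × 288 × 1225 × 10⁻³ = 264.6 kN.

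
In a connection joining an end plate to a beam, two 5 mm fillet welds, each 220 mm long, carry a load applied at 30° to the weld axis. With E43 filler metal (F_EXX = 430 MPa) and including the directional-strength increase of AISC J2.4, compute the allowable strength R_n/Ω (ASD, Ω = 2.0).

R_n/Ω ≈ 236 kN

t_e = 0.707 × 5 = 3.535 mm; A_we = 3.535 × 440 = 1555 mm².
Directional factor: 1.0 + 0.5 sin^1.5(30°) = 1.177.
F_nw = 0.6 × 430 × 1.177 = 303.6 MPa.
R_n/Ω = (303.6 × 1555) / 2.0 × 10⁻³ = 236.1 kN.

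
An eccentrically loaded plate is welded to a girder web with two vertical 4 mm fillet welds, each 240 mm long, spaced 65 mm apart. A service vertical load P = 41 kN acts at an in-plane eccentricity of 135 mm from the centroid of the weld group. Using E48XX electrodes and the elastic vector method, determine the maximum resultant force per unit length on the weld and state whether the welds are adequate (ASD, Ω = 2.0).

E48XX → F_EXX = 480 MPa.
Total weld length L_w = 480 mm. Treat welds as unit-width lines.
Polar moment about centroid: J = 2[d³/12 + d(b/2)²] = 2[240³/12 + 240×32.5²] = 2811000 mm³.
Direct shear f_v = P/L_w = 41×10³ / 480 = 85.42 N/mm (vertical).
Torsion M = P·e = 41×10³ × 135 = 5535000 N·mm.
Critical point at (x, y) = (32.5, 120) from centroid. f_tx = M·y/J = 236.3 N/mm; f_ty = M·x/J = 63.99 N/mm.
Resultant f_max = √[f_tx² + (f_v + f_ty)²] = √[236.3² + (85.42 + 63.99)²] = 279.6 N/mm.
Capacity per unit length: r_n/Ω = (1/2.0) × 0.6 × 480 × (0.707 × 4) = 407.2 N/mm.
279.6 ≤ 407.2 → adequate.

f_max ≈ 280 N/mm; adequate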